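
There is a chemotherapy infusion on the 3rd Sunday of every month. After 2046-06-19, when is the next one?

2046-07-15

June 2046 starts on a Friday; its first Sunday is the 3rd, so the 3rd Sunday is the 17th — 2046-06-17.
That is not after 2046-06-19, so look at July 2046.
July 2046 starts on a Sunday; its first Sunday is the 1st, so the 3rd Sunday is the 15th — 2046-07-15.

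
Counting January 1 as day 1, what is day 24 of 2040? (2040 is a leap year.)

24 into January → January 24.

2040-01-24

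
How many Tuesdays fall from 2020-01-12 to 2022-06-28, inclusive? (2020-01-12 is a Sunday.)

2020-01-12 is a Sunday; the first Tuesday on or after it is 2020-01-14 (2 days later).
From 2020-01-14 to 2022-06-28: 352 + 365 + 179 = 896 days (rest of 2020, 2021, to 2022-06-28 in 2022).
896 ÷ 7 = 128 full weeks with remainder 0, so 128 more Tuesdays after the first → 129.

129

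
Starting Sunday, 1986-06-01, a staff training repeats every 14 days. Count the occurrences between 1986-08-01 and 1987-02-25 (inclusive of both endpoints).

15

Occurrences land 14·i days after 1986-06-01 for i = 0, 1, 2, …
1986-08-01 is 61 days after the start; 61 ÷ 14 = 4 remainder 5; since the remainder is 5, round up to i = 5. First occurrence in the window: #6 on 1986-08-10 (5×14 = 70 days in).
1987-02-25 is 269 days after the start; 269 ÷ 14 = 19 remainder 3. Last occurrence in the window: #20 on 1987-02-22.
Occurrences #6 through #20: 15 in total.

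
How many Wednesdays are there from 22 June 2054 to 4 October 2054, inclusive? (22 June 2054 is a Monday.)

22 June 2054 is a Monday; the first Wednesday on or after it is 24 June 2054 (2 days later).
From 24 June 2054 to 4 October 2054: 6 + 31 + 31 + 30 + 4 = 102 days (rest of June, July, August, September, October).
102 ÷ 7 = 14 full weeks with remainder 4, so 14 more Wednesdays after the first → 15.

15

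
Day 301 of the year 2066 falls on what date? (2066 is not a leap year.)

October 28, 2066

January has 31 days (301 − 31 = 270 remain).
February has 28 days (270 − 28 = 242 remain).
March has 31 days (242 − 31 = 211 remain).
April has 30 days (211 − 30 = 181 remain).
May has 31 days (181 − 31 = 150 remain).
June has 30 days (150 − 30 = 120 remain).
July has 31 days (120 − 31 = 89 remain).
August has 31 days (89 − 31 = 58 remain).
September has 30 days (58 − 30 = 28 remain).
28 into October → October 28.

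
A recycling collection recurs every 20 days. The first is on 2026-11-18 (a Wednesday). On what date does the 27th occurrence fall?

2028-04-21

The 27th occurrence is 26 intervals after the first: 26 × 20 = 520 days after 2026-11-18.
November has 30 days — 12 days to the end of November leaves 508.
From end of November to end of 2026 is 31 days (477 left).
2027 has 365 days (112 left).
January has 31 days (81 left).
February has 29 days (52 left).
March has 31 days (21 left).
21 days into April → 2028-04-21.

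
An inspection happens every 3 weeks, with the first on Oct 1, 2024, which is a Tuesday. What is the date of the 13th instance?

Jun 10, 2025

The 13th occurrence is 12 intervals after the first: 12 × 21 = 252 days after Oct 1, 2024.
Oct has 31 days — 30 days to the end of Oct leaves 222.
Nov has 30 days (192 left).
Dec has 31 days (161 left).
Jan has 31 days (130 left).
Feb has 28 days (102 left).
Mar has 31 days (71 left).
Apr has 30 days (41 left).
May has 31 days (10 left).
10 days into Jun → Jun 10, 2025.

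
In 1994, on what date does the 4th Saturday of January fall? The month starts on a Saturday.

January 1994 begins on a Saturday, so the first Saturday is January 1.
The 4th Saturday is 3 weeks later: 1 + 21 = 22.

January 22, 1994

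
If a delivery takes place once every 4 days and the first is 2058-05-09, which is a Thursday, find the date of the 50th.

The 50th occurrence is 49 intervals after the first: 49 × 4 = 196 days after 2058-05-09.
May has 31 days — 22 days to the end of May leaves 174.
June has 30 days (144 left).
July has 31 days (113 left).
August has 31 days (82 left).
September has 30 days (52 left).
October has 31 days (21 left).
21 days into November → 2058-11-21.

2058-11-21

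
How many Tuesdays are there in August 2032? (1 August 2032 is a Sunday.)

1 August 2032 is a Sunday; the first Tuesday on or after it is 3 August 2032 (2 days later).
From 3 August 2032 to 31 August 2032 is 31 − 3 = 28 days.
28 ÷ 7 = 4 full weeks with remainder 0, so 4 more Tuesdays after the first → 5.

5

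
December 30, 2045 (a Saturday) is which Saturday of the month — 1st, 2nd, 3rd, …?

5th

Day 30 falls in week ⌈30/7⌉ of the month.
Days 1–7 hold the 1st Saturday, 8–14 the 2nd, 15–21 the 3rd, 22–28 the 4th, 29–31 the 5th.
30 is in the range for the 5th.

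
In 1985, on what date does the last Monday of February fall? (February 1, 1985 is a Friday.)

February 1985 begins on a Friday, so the first Monday is February 4 (3 days later).
February 1985 has 28 days. Adding weeks: 4, 11, 18, 25 — the last one ≤ 28 is the 25th.

25 February 1985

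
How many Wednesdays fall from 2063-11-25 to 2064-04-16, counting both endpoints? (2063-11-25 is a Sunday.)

21

2063-11-25 is a Sunday; the first Wednesday on or after it is 2063-11-28 (3 days later).
From 2063-11-28 to 2064-04-16: 2 + 31 + 31 + 29 + 31 + 16 = 140 days (rest of November, December, January, February, March, April).
140 ÷ 7 = 20 full weeks with remainder 0, so 20 more Wednesdays after the first → 21.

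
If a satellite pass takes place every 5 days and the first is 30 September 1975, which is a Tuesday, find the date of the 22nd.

The 22nd occurrence is 21 intervals after the first: 21 × 5 = 105 days after 30 September 1975.
September has 30 days — 0 days to the end of September leaves 105.
October has 31 days (74 left).
November has 30 days (44 left).
December has 31 days (13 left).
13 days into January → 13 January 1976.

13 January 1976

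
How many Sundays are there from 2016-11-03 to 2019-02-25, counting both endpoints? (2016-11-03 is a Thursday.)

121

2016-11-03 is a Thursday; the first Sunday on or after it is 2016-11-06 (3 days later).
From 2016-11-06 to 2019-02-25: 55 + 365 + 365 + 56 = 841 days (rest of 2016, 2017, 2018, to 2019-02-25 in 2019).
841 ÷ 7 = 120 full weeks with remainder 1, so 120 more Sundays after the first → 121.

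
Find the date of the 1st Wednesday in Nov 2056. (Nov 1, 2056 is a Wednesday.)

Nov 2056 begins on a Wednesday, so the first Wednesday is Nov 1.

Nov 1, 2056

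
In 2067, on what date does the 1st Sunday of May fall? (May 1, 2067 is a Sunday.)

May 1, 2067

May 2067 begins on a Sunday, so the first Sunday is May 1.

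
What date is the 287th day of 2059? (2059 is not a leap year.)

14 October 2059

January has 31 days (287 − 31 = 256 remain).
February has 28 days (256 − 28 = 228 remain).
March has 31 days (228 − 31 = 197 remain).
April has 30 days (197 − 30 = 167 remain).
May has 31 days (167 − 31 = 136 remain).
June has 30 days (136 − 30 = 106 remain).
July has 31 days (106 − 31 = 75 remain).
August has 31 days (75 − 31 = 44 remain).
September has 30 days (44 − 30 = 14 remain).
14 into October → October 14.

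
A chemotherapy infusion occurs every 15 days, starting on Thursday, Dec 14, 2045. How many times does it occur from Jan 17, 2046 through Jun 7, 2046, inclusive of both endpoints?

Occurrences land 15·i days after Dec 14, 2045 for i = 0, 1, 2, …
Jan 17, 2046 is 34 days after the start; 34 ÷ 15 = 2 remainder 4; since the remainder is 4, round up to i = 3. First occurrence in the window: #4 on Jan 28, 2046 (3×15 = 45 days in).
Jun 7, 2046 is 175 days after the start; 175 ÷ 15 = 11 remainder 10. Last occurrence in the window: #12 on May 28, 2046.
Occurrences #4 through #12: 9 in total.

9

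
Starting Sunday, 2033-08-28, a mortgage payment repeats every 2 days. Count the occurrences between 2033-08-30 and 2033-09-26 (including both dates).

Occurrences land 2·i days after 2033-08-28 for i = 0, 1, 2, …
2033-08-30 is 2 days after the start; 2 ÷ 2 = 1 remainder 0. First occurrence in the window: #2 on 2033-08-30 (1×2 = 2 days in).
2033-09-26 is 29 days after the start; 29 ÷ 2 = 14 remainder 1. Last occurrence in the window: #15 on 2033-09-25.
Occurrences #2 through #15: 14 in total.

14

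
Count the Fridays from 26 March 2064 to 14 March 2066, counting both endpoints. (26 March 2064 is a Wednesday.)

103

26 March 2064 is a Wednesday; the first Friday on or after it is 28 March 2064 (2 days later).
From 28 March 2064 to 14 March 2066: 278 + 365 + 73 = 716 days (rest of 2064, 2065, to 14 March 2066 in 2066).
716 ÷ 7 = 102 full weeks with remainder 2, so 102 more Fridays after the first → 103.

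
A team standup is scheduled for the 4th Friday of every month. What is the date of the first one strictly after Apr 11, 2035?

Apr 2035 starts on a Sunday; its first Friday is the 6th, so the 4th Friday is the 27th — Apr 27, 2035.
Apr 27, 2035 is after Apr 11, 2035, so that is the next one.

Apr 27, 2035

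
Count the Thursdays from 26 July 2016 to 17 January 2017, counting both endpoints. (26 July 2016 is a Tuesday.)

25

26 July 2016 is a Tuesday; the first Thursday on or after it is 28 July 2016 (2 days later).
From 28 July 2016 to 17 January 2017: 3 + 31 + 30 + 31 + 30 + 31 + 17 = 173 days (rest of July, August, September, October, November, December, January).
173 ÷ 7 = 24 full weeks with remainder 5, so 24 more Thursdays after the first → 25.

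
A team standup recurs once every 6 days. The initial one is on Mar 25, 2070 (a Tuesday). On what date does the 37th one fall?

The 37th occurrence is 36 intervals after the first: 36 × 6 = 216 days after Mar 25, 2070.
Mar has 31 days — 6 days to the end of Mar leaves 210.
Apr has 30 days (180 left).
May has 31 days (149 left).
Jun has 30 days (119 left).
Jul has 31 days (88 left).
Aug has 31 days (57 left).
Sep has 30 days (27 left).
27 days into Oct → Oct 27, 2070.

Oct 27, 2070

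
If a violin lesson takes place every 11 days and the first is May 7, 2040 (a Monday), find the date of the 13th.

Sep 16, 2040

The 13th occurrence is 12 intervals after the first: 12 × 11 = 132 days after May 7, 2040.
May has 31 days — 24 days to the end of May leaves 108.
Jun has 30 days (78 left).
Jul has 31 days (47 left).
Aug has 31 days (16 left).
16 days into Sep → Sep 16, 2040.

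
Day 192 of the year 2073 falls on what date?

11 July 2073

January has 31 days (192 − 31 = 161 remain).
February has 28 days (161 − 28 = 133 remain).
March has 31 days (133 − 31 = 102 remain).
April has 30 days (102 − 30 = 72 remain).
May has 31 days (72 − 31 = 41 remain).
June has 30 days (41 − 30 = 11 remain).
11 into July → July 11.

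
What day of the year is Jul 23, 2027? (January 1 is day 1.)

Days in months before Jul: 31 + 28 + 31 + 30 + 31 + 30 = 181.
Plus 23 days into Jul → day 204.

204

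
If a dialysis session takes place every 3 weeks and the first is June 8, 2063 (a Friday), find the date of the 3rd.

The 3rd occurrence is 2 intervals after the first: 2 × 21 = 42 days after June 8, 2063.
June has 30 days — 22 days to the end of June leaves 20.
20 days into July → July 20, 2063.

July 20, 2063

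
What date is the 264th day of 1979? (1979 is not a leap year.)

Sep 21, 1979

Jan has 31 days (264 − 31 = 233 remain).
Feb has 28 days (233 − 28 = 205 remain).
Mar has 31 days (205 − 31 = 174 remain).
Apr has 30 days (174 − 30 = 144 remain).
May has 31 days (144 − 31 = 113 remain).
Jun has 30 days (113 − 30 = 83 remain).
Jul has 31 days (83 − 31 = 52 remain).
Aug has 31 days (52 − 31 = 21 remain).
21 into Sep → Sep 21.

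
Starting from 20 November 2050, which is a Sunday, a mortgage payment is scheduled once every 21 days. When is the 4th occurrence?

22 January 2051

The 4th occurrence is 3 intervals after the first: 3 × 21 = 63 days after 20 November 2050.
November has 30 days — 10 days to the end of November leaves 53.
December has 31 days (22 left).
22 days into January → 22 January 2051.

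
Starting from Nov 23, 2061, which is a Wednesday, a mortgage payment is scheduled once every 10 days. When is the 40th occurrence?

Dec 18, 2062

The 40th occurrence is 39 intervals after the first: 39 × 10 = 390 days after Nov 23, 2061.
Nov has 30 days — 7 days to the end of Nov leaves 383.
Dec has 31 days (352 left).
Jan has 31 days (321 left).
Feb has 28 days (293 left).
Mar has 31 days (262 left).
Apr has 30 days (232 left).
May has 31 days (201 left).
Jun has 30 days (171 left).
Jul has 31 days (140 left).
Aug has 31 days (109 left).
Sep has 30 days (79 left).
Oct has 31 days (48 left).
Nov has 30 days (18 left).
18 days into Dec → Dec 18, 2062.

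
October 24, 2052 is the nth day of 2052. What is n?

298

Days in months before October: 31 + 29 + 31 + 30 + 31 + 30 + 31 + 31 + 30 = 274.
Plus 24 days into October → day 298.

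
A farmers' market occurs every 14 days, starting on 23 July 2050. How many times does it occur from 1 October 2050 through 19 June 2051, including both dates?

Occurrences land 14·i days after 23 July 2050 for i = 0, 1, 2, …
1 October 2050 is 70 days after the start; 70 ÷ 14 = 5 remainder 0. First occurrence in the window: #6 on 1 October 2050 (5×14 = 70 days in).
19 June 2051 is 331 days after the start; 331 ÷ 14 = 23 remainder 9. Last occurrence in the window: #24 on 10 June 2051.
Occurrences #6 through #24: 19 in total.

19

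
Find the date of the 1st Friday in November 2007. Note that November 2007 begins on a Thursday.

November 2007 begins on a Thursday, so the first Friday is November 2 (1 day later).

2 November 2007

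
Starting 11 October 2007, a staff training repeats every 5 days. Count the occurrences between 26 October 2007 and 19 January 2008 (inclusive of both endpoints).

Occurrences land 5·i days after 11 October 2007 for i = 0, 1, 2, …
26 October 2007 is 15 days after the start; 15 ÷ 5 = 3 remainder 0. First occurrence in the window: #4 on 26 October 2007 (3×5 = 15 days in).
19 January 2008 is 100 days after the start; 100 ÷ 5 = 20 remainder 0. Last occurrence in the window: #21 on 19 January 2008.
Occurrences #4 through #21: 18 in total.

18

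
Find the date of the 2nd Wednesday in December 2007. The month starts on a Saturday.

December 2007 begins on a Saturday, so the first Wednesday is December 5 (4 days later).
The 2nd Wednesday is 1 weeks later: 5 + 7 = 12.

December 12, 2007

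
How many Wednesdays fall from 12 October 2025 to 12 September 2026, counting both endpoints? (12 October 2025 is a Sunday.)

12 October 2025 is a Sunday; the first Wednesday on or after it is 15 October 2025 (3 days later).
From 15 October 2025 to 12 September 2026: 77 + 255 = 332 days (rest of 2025, to 12 September 2026 in 2026).
332 ÷ 7 = 47 full weeks with remainder 3, so 47 more Wednesdays after the first → 48.

48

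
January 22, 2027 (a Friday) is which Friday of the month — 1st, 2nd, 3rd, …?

4th

Day 22 falls in week ⌈22/7⌉ of the month.
Days 1–7 hold the 1st Friday, 8–14 the 2nd, 15–21 the 3rd, 22–28 the 4th, 29–31 the 5th.
22 is in the range for the 4th.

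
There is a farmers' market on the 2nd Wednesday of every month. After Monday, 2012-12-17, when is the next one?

December 2012 starts on a Saturday; its first Wednesday is the 5th, so the 2nd Wednesday is the 12th — 2012-12-12.
That is not after 2012-12-17, so look at January 2013.
January 2013 starts on a Tuesday; its first Wednesday is the 2nd, so the 2nd Wednesday is the 9th — 2013-01-09.

2013-01-09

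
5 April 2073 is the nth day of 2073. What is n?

95

Days in months before April: 31 + 28 + 31 = 90.
Plus 5 days into April → day 95.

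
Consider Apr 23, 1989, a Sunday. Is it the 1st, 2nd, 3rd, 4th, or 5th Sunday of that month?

Day 23 falls in week ⌈23/7⌉ of the month.
Days 1–7 hold the 1st Sunday, 8–14 the 2nd, 15–21 the 3rd, 22–28 the 4th, 29–31 the 5th.
23 is in the range for the 4th.

4th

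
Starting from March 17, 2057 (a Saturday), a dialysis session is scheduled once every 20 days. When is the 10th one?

The 10th occurrence is 9 intervals after the first: 9 × 20 = 180 days after March 17, 2057.
March has 31 days — 14 days to the end of March leaves 166.
April has 30 days (136 left).
May has 31 days (105 left).
June has 30 days (75 left).
July has 31 days (44 left).
August has 31 days (13 left).
13 days into September → September 13, 2057.

September 13, 2057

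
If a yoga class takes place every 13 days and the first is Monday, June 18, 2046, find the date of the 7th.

September 4, 2046

The 7th occurrence is 6 intervals after the first: 6 × 13 = 78 days after June 18, 2046.
June has 30 days — 12 days to the end of June leaves 66.
July has 31 days (35 left).
August has 31 days (4 left).
4 days into September → September 4, 2046.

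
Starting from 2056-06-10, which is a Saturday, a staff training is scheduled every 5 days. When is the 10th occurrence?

2056-07-25

The 10th occurrence is 9 intervals after the first: 9 × 5 = 45 days after 2056-06-10.
June has 30 days — 20 days to the end of June leaves 25.
25 days into July → 2056-07-25.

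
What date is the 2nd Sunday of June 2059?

2059-06-08

June 2059 begins on a Sunday, so the first Sunday is June 1.
The 2nd Sunday is 1 weeks later: 1 + 7 = 8.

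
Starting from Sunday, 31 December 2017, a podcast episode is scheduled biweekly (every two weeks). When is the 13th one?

17 June 2018

The 13th occurrence is 12 intervals after the first: 12 × 14 = 168 days after 31 December 2017.
December has 31 days — 0 days to the end of December leaves 168.
January has 31 days (137 left).
February has 28 days (109 left).
March has 31 days (78 left).
April has 30 days (48 left).
May has 31 days (17 left).
17 days into June → 17 June 2018.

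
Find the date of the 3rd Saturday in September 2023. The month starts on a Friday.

September 2023 begins on a Friday, so the first Saturday is September 2 (1 day later).
The 3rd Saturday is 2 weeks later: 2 + 14 = 16.

September 16, 2023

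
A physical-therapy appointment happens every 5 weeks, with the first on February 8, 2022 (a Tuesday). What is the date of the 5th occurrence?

The 5th occurrence is 4 intervals after the first: 4 × 35 = 140 days after February 8, 2022.
February has 28 days — 20 days to the end of February leaves 120.
March has 31 days (89 left).
April has 30 days (59 left).
May has 31 days (28 left).
28 days into June → June 28, 2022.

June 28, 2022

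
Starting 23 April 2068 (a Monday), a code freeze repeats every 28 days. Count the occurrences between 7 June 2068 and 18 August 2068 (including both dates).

3

Occurrences land 28·i days after 23 April 2068 for i = 0, 1, 2, …
7 June 2068 is 45 days after the start; 45 ÷ 28 = 1 remainder 17; since the remainder is 17, round up to i = 2. First occurrence in the window: #3 on 18 June 2068 (2×28 = 56 days in).
18 August 2068 is 117 days after the start; 117 ÷ 28 = 4 remainder 5. Last occurrence in the window: #5 on 13 August 2068.
Occurrences #3 through #5: 3 in total.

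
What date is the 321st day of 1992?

January has 31 days (321 − 31 = 290 remain).
February has 29 days (290 − 29 = 261 remain).
March has 31 days (261 − 31 = 230 remain).
April has 30 days (230 − 30 = 200 remain).
May has 31 days (200 − 31 = 169 remain).
June has 30 days (169 − 30 = 139 remain).
July has 31 days (139 − 31 = 108 remain).
August has 31 days (108 − 31 = 77 remain).
September has 30 days (77 − 30 = 47 remain).
October has 31 days (47 − 31 = 16 remain).
16 into November → November 16.

16 November 1992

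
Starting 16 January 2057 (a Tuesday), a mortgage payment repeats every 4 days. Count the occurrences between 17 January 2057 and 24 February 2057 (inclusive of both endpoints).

Occurrences land 4·i days after 16 January 2057 for i = 0, 1, 2, …
17 January 2057 is 1 day after the start; 1 ÷ 4 = 0 remainder 1; since the remainder is 1, round up to i = 1. First occurrence in the window: #2 on 20 January 2057 (1×4 = 4 days in).
24 February 2057 is 39 days after the start; 39 ÷ 4 = 9 remainder 3. Last occurrence in the window: #10 on 21 February 2057.
Occurrences #2 through #10: 9 in total.

9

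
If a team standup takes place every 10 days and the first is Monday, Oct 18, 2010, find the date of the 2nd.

The 2nd occurrence is 1 interval after the first: 1 × 10 = 10 days after Oct 18, 2010.
10 days later is Oct 28, 2010.

Oct 28, 2010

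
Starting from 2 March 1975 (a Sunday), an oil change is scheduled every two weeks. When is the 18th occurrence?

26 October 1975

The 18th occurrence is 17 intervals after the first: 17 × 14 = 238 days after 2 March 1975.
March has 31 days — 29 days to the end of March leaves 209.
April has 30 days (179 left).
May has 31 days (148 left).
June has 30 days (118 left).
July has 31 days (87 left).
August has 31 days (56 left).
September has 30 days (26 left).
26 days into October → 26 October 1975.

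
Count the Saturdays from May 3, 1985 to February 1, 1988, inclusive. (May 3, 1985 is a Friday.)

May 3, 1985 is a Friday; the first Saturday on or after it is May 4, 1985 (1 day later).
From May 4, 1985 to February 1, 1988: 241 + 365 + 365 + 32 = 1003 days (rest of 1985, 1986, 1987, to February 1, 1988 in 1988).
1003 ÷ 7 = 143 full weeks with remainder 2, so 143 more Saturdays after the first → 144.

144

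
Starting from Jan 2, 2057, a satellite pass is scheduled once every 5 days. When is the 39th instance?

Jul 11, 2057

The 39th occurrence is 38 intervals after the first: 38 × 5 = 190 days after Jan 2, 2057.
Jan has 31 days — 29 days to the end of Jan leaves 161.
Feb has 28 days (133 left).
Mar has 31 days (102 left).
Apr has 30 days (72 left).
May has 31 days (41 left).
Jun has 30 days (11 left).
11 days into Jul → Jul 11, 2057.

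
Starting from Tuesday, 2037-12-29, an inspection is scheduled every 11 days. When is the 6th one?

The 6th occurrence is 5 intervals after the first: 5 × 11 = 55 days after 2037-12-29.
December has 31 days — 2 days to the end of December leaves 53.
January has 31 days (22 left).
22 days into February → 2038-02-22.

2038-02-22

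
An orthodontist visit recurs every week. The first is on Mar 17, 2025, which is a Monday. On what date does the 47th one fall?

Feb 2, 2026

The 47th occurrence is 46 intervals after the first: 46 × 7 = 322 days after Mar 17, 2025.
Mar has 31 days — 14 days to the end of Mar leaves 308.
Apr has 30 days (278 left).
May has 31 days (247 left).
Jun has 30 days (217 left).
Jul has 31 days (186 left).
Aug has 31 days (155 left).
Sep has 30 days (125 left).
Oct has 31 days (94 left).
Nov has 30 days (64 left).
Dec has 31 days (33 left).
Jan has 31 days (2 left).
2 days into Feb → Feb 2, 2026.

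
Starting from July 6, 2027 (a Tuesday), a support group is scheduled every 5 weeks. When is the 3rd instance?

The 3rd occurrence is 2 intervals after the first: 2 × 35 = 70 days after July 6, 2027.
July has 31 days — 25 days to the end of July leaves 45.
August has 31 days (14 left).
14 days into September → September 14, 2027.

September 14, 2027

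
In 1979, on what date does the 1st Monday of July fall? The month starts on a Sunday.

July 2, 1979

July 1979 begins on a Sunday, so the first Monday is July 2 (1 day later).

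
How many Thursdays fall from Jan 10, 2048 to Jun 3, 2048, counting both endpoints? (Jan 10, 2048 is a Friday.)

20

Jan 10, 2048 is a Friday; the first Thursday on or after it is Jan 16, 2048 (6 days later).
From Jan 16, 2048 to Jun 3, 2048: 15 + 29 + 31 + 30 + 31 + 3 = 139 days (rest of Jan, Feb, Mar, Apr, May, Jun).
139 ÷ 7 = 19 full weeks with remainder 6, so 19 more Thursdays after the first → 20.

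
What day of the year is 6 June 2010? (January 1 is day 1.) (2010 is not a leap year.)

157

Days in months before June: 31 + 28 + 31 + 30 + 31 = 151.
Plus 6 days into June → day 157.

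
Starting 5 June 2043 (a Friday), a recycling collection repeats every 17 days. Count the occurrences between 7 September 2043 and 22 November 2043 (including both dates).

5

Occurrences land 17·i days after 5 June 2043 for i = 0, 1, 2, …
7 September 2043 is 94 days after the start; 94 ÷ 17 = 5 remainder 9; since the remainder is 9, round up to i = 6. First occurrence in the window: #7 on 15 September 2043 (6×17 = 102 days in).
22 November 2043 is 170 days after the start; 170 ÷ 17 = 10 remainder 0. Last occurrence in the window: #11 on 22 November 2043.
Occurrences #7 through #11: 5 in total.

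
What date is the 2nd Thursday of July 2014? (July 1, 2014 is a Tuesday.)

July 10, 2014

July 2014 begins on a Tuesday, so the first Thursday is July 3 (2 days later).
The 2nd Thursday is 1 weeks later: 3 + 7 = 10.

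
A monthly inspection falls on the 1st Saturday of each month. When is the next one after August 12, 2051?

September 2, 2051

August 2051 starts on a Tuesday, so its 1st Saturday is August 5, 2051 (4 days in).
That is not after August 12, 2051, so look at September 2051.
September 2051 starts on a Friday, so its 1st Saturday is September 2, 2051 (1 day in).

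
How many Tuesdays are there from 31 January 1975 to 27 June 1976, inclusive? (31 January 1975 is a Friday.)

73

31 January 1975 is a Friday; the first Tuesday on or after it is 4 February 1975 (4 days later).
From 4 February 1975 to 27 June 1976: 330 + 179 = 509 days (rest of 1975, to 27 June 1976 in 1976).
509 ÷ 7 = 72 full weeks with remainder 5, so 72 more Tuesdays after the first → 73.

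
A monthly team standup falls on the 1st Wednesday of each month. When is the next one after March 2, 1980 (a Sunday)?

March 5, 1980

March 1980 starts on a Saturday, so its 1st Wednesday is March 5, 1980 (4 days in).
March 5, 1980 is after March 2, 1980, so that is the next one.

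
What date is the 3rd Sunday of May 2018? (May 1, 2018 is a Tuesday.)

May 2018 begins on a Tuesday, so the first Sunday is May 6 (5 days later).
The 3rd Sunday is 2 weeks later: 6 + 14 = 20.

20 May 2018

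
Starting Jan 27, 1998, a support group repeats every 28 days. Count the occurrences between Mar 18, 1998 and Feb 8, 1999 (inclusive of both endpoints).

12

Occurrences land 28·i days after Jan 27, 1998 for i = 0, 1, 2, …
Mar 18, 1998 is 50 days after the start; 50 ÷ 28 = 1 remainder 22; since the remainder is 22, round up to i = 2. First occurrence in the window: #3 on Mar 24, 1998 (2×28 = 56 days in).
Feb 8, 1999 is 377 days after the start; 377 ÷ 28 = 13 remainder 13. Last occurrence in the window: #14 on Jan 26, 1999.
Occurrences #3 through #14: 12 in total.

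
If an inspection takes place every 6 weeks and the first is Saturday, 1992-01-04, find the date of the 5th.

1992-06-20

The 5th occurrence is 4 intervals after the first: 4 × 42 = 168 days after 1992-01-04.
January has 31 days — 27 days to the end of January leaves 141.
February has 29 days (112 left).
March has 31 days (81 left).
April has 30 days (51 left).
May has 31 days (20 left).
20 days into June → 1992-06-20.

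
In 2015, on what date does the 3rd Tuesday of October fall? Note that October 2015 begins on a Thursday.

2015-10-20

October 2015 begins on a Thursday, so the first Tuesday is October 6 (5 days later).
The 3rd Tuesday is 2 weeks later: 6 + 14 = 20.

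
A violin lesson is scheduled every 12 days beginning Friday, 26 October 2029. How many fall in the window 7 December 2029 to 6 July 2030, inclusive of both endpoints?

Occurrences land 12·i days after 26 October 2029 for i = 0, 1, 2, …
7 December 2029 is 42 days after the start; 42 ÷ 12 = 3 remainder 6; since the remainder is 6, round up to i = 4. First occurrence in the window: #5 on 13 December 2029 (4×12 = 48 days in).
6 July 2030 is 253 days after the start; 253 ÷ 12 = 21 remainder 1. Last occurrence in the window: #22 on 5 July 2030.
Occurrences #5 through #22: 18 in total.

18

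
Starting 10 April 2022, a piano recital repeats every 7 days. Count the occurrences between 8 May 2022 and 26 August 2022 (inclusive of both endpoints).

Occurrences land 7·i days after 10 April 2022 for i = 0, 1, 2, …
8 May 2022 is 28 days after the start; 28 ÷ 7 = 4 remainder 0. First occurrence in the window: #5 on 8 May 2022 (4×7 = 28 days in).
26 August 2022 is 138 days after the start; 138 ÷ 7 = 19 remainder 5. Last occurrence in the window: #20 on 21 August 2022.
Occurrences #5 through #20: 16 in total.

16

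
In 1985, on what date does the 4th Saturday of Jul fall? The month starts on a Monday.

Jul 1985 begins on a Monday, so the first Saturday is Jul 6 (5 days later).
The 4th Saturday is 3 weeks later: 6 + 21 = 27.

Jul 27, 1985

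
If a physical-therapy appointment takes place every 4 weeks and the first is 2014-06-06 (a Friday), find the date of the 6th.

2014-10-24

The 6th occurrence is 5 intervals after the first: 5 × 28 = 140 days after 2014-06-06.
June has 30 days — 24 days to the end of June leaves 116.
July has 31 days (85 left).
August has 31 days (54 left).
September has 30 days (24 left).
24 days into October → 2014-10-24.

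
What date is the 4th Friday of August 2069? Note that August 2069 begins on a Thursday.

August 2069 begins on a Thursday, so the first Friday is August 2 (1 day later).
The 4th Friday is 3 weeks later: 2 + 21 = 23.

23 August 2069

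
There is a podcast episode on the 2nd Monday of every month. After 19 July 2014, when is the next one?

11 August 2014

July 2014 starts on a Tuesday; its first Monday is the 7th, so the 2nd Monday is the 14th — 14 July 2014.
That is not after 19 July 2014, so look at August 2014.
August 2014 starts on a Friday; its first Monday is the 4th, so the 2nd Monday is the 11th — 11 August 2014.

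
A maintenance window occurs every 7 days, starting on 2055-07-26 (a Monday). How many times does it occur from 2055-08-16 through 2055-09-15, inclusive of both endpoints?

Occurrences land 7·i days after 2055-07-26 for i = 0, 1, 2, …
2055-08-16 is 21 days after the start; 21 ÷ 7 = 3 remainder 0. First occurrence in the window: #4 on 2055-08-16 (3×7 = 21 days in).
2055-09-15 is 51 days after the start; 51 ÷ 7 = 7 remainder 2. Last occurrence in the window: #8 on 2055-09-13.
Occurrences #4 through #8: 5 in total.

5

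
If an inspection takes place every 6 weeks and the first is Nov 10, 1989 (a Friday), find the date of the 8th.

The 8th occurrence is 7 intervals after the first: 7 × 42 = 294 days after Nov 10, 1989.
Nov has 30 days — 20 days to the end of Nov leaves 274.
Dec has 31 days (243 left).
Jan has 31 days (212 left).
Feb has 28 days (184 left).
Mar has 31 days (153 left).
Apr has 30 days (123 left).
May has 31 days (92 left).
Jun has 30 days (62 left).
Jul has 31 days (31 left).
31 days into Aug → Aug 31, 1990.

Aug 31, 1990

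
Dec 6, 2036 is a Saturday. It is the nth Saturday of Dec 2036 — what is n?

1st

Day 6 falls in week ⌈6/7⌉ of the month.
Days 1–7 hold the 1st Saturday, 8–14 the 2nd, 15–21 the 3rd, 22–28 the 4th, 29–31 the 5th.
6 is in the range for the 1st.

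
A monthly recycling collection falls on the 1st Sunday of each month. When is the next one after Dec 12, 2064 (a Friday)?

Jan 4, 2065

Dec 2064 starts on a Monday, so its 1st Sunday is Dec 7, 2064 (6 days in).
That is not after Dec 12, 2064, so look at Jan 2065.
Jan 2065 starts on a Thursday, so its 1st Sunday is Jan 4, 2065 (3 days in).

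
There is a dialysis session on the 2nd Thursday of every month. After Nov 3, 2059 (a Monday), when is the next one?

Nov 13, 2059

Nov 2059 starts on a Saturday; its first Thursday is the 6th, so the 2nd Thursday is the 13th — Nov 13, 2059.
Nov 13, 2059 is after Nov 3, 2059, so that is the next one.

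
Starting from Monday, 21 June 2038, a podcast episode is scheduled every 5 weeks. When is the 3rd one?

30 August 2038

The 3rd occurrence is 2 intervals after the first: 2 × 35 = 70 days after 21 June 2038.
June has 30 days — 9 days to the end of June leaves 61.
July has 31 days (30 left).
30 days into August → 30 August 2038.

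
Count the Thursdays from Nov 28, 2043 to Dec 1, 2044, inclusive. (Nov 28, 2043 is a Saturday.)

Nov 28, 2043 is a Saturday; the first Thursday on or after it is Dec 3, 2043 (5 days later).
From Dec 3, 2043 to Dec 1, 2044: 28 + 336 = 364 days (rest of 2043, to Dec 1, 2044 in 2044).
364 ÷ 7 = 52 full weeks with remainder 0, so 52 more Thursdays after the first → 53.

53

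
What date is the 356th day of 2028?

January has 31 days (356 − 31 = 325 remain).
February has 29 days (325 − 29 = 296 remain).
March has 31 days (296 − 31 = 265 remain).
April has 30 days (265 − 30 = 235 remain).
May has 31 days (235 − 31 = 204 remain).
June has 30 days (204 − 30 = 174 remain).
July has 31 days (174 − 31 = 143 remain).
August has 31 days (143 − 31 = 112 remain).
September has 30 days (112 − 30 = 82 remain).
October has 31 days (82 − 31 = 51 remain).
November has 30 days (51 − 30 = 21 remain).
21 into December → December 21.

December 21, 2028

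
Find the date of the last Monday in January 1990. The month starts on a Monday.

January 1990 begins on a Monday, so the first Monday is January 1.
January 1990 has 31 days. Adding weeks: 1, 8, 15, 22, 29 — the last one ≤ 31 is the 29th.

29 January 1990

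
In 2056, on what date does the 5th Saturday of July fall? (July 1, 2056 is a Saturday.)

July 2056 begins on a Saturday, so the first Saturday is July 1.
The 5th Saturday is 4 weeks later: 1 + 28 = 29.

July 29, 2056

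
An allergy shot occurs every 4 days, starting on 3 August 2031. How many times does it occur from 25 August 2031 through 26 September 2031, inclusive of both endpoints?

8

Occurrences land 4·i days after 3 August 2031 for i = 0, 1, 2, …
25 August 2031 is 22 days after the start; 22 ÷ 4 = 5 remainder 2; since the remainder is 2, round up to i = 6. First occurrence in the window: #7 on 27 August 2031 (6×4 = 24 days in).
26 September 2031 is 54 days after the start; 54 ÷ 4 = 13 remainder 2. Last occurrence in the window: #14 on 24 September 2031.
Occurrences #7 through #14: 8 in total.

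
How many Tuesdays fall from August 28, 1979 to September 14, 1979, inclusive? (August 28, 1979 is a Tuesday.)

3

August 28, 1979 is a Tuesday; the first Tuesday on or after it is August 28, 1979.
From August 28, 1979 to September 14, 1979: 3 + 14 = 17 days (rest of August, September).
17 ÷ 7 = 2 full weeks with remainder 3, so 2 more Tuesdays after the first → 3.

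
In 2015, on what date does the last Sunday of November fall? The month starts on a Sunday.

29 November 2015

November 2015 begins on a Sunday, so the first Sunday is November 1.
November 2015 has 30 days. Adding weeks: 1, 8, 15, 22, 29 — the last one ≤ 30 is the 29th.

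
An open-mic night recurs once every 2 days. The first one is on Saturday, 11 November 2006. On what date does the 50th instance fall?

17 February 2007

The 50th occurrence is 49 intervals after the first: 49 × 2 = 98 days after 11 November 2006.
November has 30 days — 19 days to the end of November leaves 79.
December has 31 days (48 left).
January has 31 days (17 left).
17 days into February → 17 February 2007.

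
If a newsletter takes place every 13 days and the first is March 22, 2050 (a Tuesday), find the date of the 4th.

April 30, 2050

The 4th occurrence is 3 intervals after the first: 3 × 13 = 39 days after March 22, 2050.
March has 31 days — 9 days to the end of March leaves 30.
30 days into April → April 30, 2050.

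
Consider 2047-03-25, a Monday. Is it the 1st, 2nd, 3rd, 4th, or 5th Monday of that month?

Day 25 falls in week ⌈25/7⌉ of the month.
Days 1–7 hold the 1st Monday, 8–14 the 2nd, 15–21 the 3rd, 22–28 the 4th, 29–31 the 5th.
25 is in the range for the 4th.

4th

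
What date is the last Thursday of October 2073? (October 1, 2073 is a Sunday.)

2073-10-26

October 2073 begins on a Sunday, so the first Thursday is October 5 (4 days later).
October 2073 has 31 days. Adding weeks: 5, 12, 19, 26 — the last one ≤ 31 is the 26th.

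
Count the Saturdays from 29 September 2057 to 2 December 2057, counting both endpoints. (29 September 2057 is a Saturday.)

10

29 September 2057 is a Saturday; the first Saturday on or after it is 29 September 2057.
From 29 September 2057 to 2 December 2057: 1 + 31 + 30 + 2 = 64 days (rest of September, October, November, December).
64 ÷ 7 = 9 full weeks with remainder 1, so 9 more Saturdays after the first → 10.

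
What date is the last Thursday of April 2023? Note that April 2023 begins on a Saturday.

27 April 2023

April 2023 begins on a Saturday, so the first Thursday is April 6 (5 days later).
April 2023 has 30 days. Adding weeks: 6, 13, 20, 27 — the last one ≤ 30 is the 27th.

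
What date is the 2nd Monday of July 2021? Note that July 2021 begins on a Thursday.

July 2021 begins on a Thursday, so the first Monday is July 5 (4 days later).
The 2nd Monday is 1 weeks later: 5 + 7 = 12.

July 12, 2021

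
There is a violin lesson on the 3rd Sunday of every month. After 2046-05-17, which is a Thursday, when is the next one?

2046-05-20

May 2046 starts on a Tuesday; its first Sunday is the 6th, so the 3rd Sunday is the 20th — 2046-05-20.
2046-05-20 is after 2046-05-17, so that is the next one.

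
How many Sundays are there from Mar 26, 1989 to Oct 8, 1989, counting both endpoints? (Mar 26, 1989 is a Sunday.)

29

Mar 26, 1989 is a Sunday; the first Sunday on or after it is Mar 26, 1989.
From Mar 26, 1989 to Oct 8, 1989: 5 + 30 + 31 + 30 + 31 + 31 + 30 + 8 = 196 days (rest of Mar, Apr, May, Jun, Jul, Aug, Sep, Oct).
196 ÷ 7 = 28 full weeks with remainder 0, so 28 more Sundays after the first → 29.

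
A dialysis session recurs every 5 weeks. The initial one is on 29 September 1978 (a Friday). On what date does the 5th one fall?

16 February 1979

The 5th occurrence is 4 intervals after the first: 4 × 35 = 140 days after 29 September 1978.
September has 30 days — 1 day to the end of September leaves 139.
October has 31 days (108 left).
November has 30 days (78 left).
December has 31 days (47 left).
January has 31 days (16 left).
16 days into February → 16 February 1979.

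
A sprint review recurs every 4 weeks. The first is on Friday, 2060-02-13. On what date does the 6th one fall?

2060-07-02

The 6th occurrence is 5 intervals after the first: 5 × 28 = 140 days after 2060-02-13.
February has 29 days — 16 days to the end of February leaves 124.
March has 31 days (93 left).
April has 30 days (63 left).
May has 31 days (32 left).
June has 30 days (2 left).
2 days into July → 2060-07-02.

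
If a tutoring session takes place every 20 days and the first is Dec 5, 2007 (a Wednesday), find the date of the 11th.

Jun 22, 2008

The 11th occurrence is 10 intervals after the first: 10 × 20 = 200 days after Dec 5, 2007.
Dec has 31 days — 26 days to the end of Dec leaves 174.
Jan has 31 days (143 left).
Feb has 29 days (114 left).
Mar has 31 days (83 left).
Apr has 30 days (53 left).
May has 31 days (22 left).
22 days into Jun → Jun 22, 2008.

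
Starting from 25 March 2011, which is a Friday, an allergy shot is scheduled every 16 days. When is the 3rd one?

26 April 2011

The 3rd occurrence is 2 intervals after the first: 2 × 16 = 32 days after 25 March 2011.
March has 31 days — 6 days to the end of March leaves 26.
26 days into April → 26 April 2011.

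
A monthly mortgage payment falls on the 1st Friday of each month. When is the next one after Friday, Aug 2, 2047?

Aug 2047 starts on a Thursday, so its 1st Friday is Aug 2, 2047 (1 day in).
That is not after Aug 2, 2047, so look at Sep 2047.
Sep 2047 starts on a Sunday, so its 1st Friday is Sep 6, 2047 (5 days in).

Sep 6, 2047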